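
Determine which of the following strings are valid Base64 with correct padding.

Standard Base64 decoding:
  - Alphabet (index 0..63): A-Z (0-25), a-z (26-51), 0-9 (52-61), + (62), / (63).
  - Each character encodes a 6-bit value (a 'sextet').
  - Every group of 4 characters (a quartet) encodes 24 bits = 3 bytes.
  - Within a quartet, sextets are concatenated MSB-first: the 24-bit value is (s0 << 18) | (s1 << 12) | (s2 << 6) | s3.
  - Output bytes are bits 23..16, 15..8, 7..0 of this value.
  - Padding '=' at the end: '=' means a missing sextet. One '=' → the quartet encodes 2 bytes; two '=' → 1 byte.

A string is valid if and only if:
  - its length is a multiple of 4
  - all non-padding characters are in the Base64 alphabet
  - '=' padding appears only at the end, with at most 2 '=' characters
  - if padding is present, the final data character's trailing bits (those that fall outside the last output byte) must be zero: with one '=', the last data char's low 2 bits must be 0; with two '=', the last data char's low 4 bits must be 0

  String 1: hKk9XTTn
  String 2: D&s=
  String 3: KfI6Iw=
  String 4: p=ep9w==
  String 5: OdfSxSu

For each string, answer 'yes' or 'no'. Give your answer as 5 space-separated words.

String 1: 'hKk9XTTn' → valid
String 2: 'D&s=' → invalid (bad char(s): ['&'])
String 3: 'KfI6Iw=' → invalid (len=7 not mult of 4)
String 4: 'p=ep9w==' → invalid (bad char(s): ['=']; '=' in middle)
String 5: 'OdfSxSu' → invalid (len=7 not mult of 4)

Answer: yes no no no no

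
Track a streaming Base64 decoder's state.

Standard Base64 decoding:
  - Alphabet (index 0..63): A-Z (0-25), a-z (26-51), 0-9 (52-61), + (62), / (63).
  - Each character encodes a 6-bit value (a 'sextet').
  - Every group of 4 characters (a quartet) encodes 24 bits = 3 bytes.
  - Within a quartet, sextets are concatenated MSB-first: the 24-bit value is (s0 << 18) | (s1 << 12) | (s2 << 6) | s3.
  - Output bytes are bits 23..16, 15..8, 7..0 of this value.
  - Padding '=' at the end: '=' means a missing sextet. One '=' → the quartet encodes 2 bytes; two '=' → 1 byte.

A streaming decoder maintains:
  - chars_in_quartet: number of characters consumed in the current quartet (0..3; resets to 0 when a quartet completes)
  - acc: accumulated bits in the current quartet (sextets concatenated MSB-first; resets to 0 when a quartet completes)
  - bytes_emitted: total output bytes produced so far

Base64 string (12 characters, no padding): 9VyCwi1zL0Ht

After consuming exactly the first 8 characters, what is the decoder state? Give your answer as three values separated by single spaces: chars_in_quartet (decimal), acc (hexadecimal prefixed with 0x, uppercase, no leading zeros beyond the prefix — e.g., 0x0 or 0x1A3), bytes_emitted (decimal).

After char 0 ('9'=61): chars_in_quartet=1 acc=0x3D bytes_emitted=0
After char 1 ('V'=21): chars_in_quartet=2 acc=0xF55 bytes_emitted=0
After char 2 ('y'=50): chars_in_quartet=3 acc=0x3D572 bytes_emitted=0
After char 3 ('C'=2): chars_in_quartet=4 acc=0xF55C82 -> emit F5 5C 82, reset; bytes_emitted=3
After char 4 ('w'=48): chars_in_quartet=1 acc=0x30 bytes_emitted=3
After char 5 ('i'=34): chars_in_quartet=2 acc=0xC22 bytes_emitted=3
After char 6 ('1'=53): chars_in_quartet=3 acc=0x308B5 bytes_emitted=3
After char 7 ('z'=51): chars_in_quartet=4 acc=0xC22D73 -> emit C2 2D 73, reset; bytes_emitted=6

Answer: 0 0x0 6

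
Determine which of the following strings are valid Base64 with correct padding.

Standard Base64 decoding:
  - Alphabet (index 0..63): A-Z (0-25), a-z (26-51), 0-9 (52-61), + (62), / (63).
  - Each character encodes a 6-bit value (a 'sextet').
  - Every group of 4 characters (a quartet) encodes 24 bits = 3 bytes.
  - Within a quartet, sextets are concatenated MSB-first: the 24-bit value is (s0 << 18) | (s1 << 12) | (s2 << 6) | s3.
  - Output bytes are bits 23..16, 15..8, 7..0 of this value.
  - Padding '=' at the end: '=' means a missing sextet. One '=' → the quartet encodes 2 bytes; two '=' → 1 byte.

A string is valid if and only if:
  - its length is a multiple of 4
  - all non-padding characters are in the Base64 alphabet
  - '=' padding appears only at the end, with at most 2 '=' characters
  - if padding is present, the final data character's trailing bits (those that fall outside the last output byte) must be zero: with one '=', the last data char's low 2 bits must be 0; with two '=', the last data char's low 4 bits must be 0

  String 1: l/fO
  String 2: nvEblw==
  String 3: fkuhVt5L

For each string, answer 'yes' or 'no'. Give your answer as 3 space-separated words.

String 1: 'l/fO' → valid
String 2: 'nvEblw==' → valid
String 3: 'fkuhVt5L' → valid

Answer: yes yes yes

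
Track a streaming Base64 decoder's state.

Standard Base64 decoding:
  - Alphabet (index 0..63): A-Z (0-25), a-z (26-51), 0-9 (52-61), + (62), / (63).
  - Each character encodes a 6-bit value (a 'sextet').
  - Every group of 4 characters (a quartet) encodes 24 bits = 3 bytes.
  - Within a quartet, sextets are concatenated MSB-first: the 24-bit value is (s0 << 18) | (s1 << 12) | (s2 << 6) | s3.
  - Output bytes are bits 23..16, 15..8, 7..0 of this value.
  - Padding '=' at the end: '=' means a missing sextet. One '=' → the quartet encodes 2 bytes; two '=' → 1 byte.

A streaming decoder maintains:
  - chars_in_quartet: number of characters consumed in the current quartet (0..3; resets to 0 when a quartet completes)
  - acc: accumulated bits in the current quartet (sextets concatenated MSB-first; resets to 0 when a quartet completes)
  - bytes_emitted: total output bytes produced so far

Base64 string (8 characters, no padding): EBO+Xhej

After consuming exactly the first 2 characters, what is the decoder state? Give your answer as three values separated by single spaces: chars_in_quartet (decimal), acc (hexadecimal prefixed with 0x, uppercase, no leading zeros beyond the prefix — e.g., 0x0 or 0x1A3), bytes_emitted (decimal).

After char 0 ('E'=4): chars_in_quartet=1 acc=0x4 bytes_emitted=0
After char 1 ('B'=1): chars_in_quartet=2 acc=0x101 bytes_emitted=0

Answer: 2 0x101 0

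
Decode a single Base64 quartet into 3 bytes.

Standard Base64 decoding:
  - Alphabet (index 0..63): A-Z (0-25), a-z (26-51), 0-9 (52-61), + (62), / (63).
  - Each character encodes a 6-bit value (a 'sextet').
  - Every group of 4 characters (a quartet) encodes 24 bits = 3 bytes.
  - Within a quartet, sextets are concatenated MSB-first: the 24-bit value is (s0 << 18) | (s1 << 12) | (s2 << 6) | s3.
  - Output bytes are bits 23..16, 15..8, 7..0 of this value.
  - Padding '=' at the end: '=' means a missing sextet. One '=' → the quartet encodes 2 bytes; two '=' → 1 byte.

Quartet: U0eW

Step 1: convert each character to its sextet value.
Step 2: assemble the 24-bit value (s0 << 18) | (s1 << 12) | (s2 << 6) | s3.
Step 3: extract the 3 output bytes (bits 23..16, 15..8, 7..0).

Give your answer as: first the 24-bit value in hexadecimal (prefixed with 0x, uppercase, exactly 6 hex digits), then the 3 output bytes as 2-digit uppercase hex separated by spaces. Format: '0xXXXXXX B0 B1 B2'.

Sextets: U=20, 0=52, e=30, W=22
24-bit: (20<<18) | (52<<12) | (30<<6) | 22
      = 0x500000 | 0x034000 | 0x000780 | 0x000016
      = 0x534796
Bytes: (v>>16)&0xFF=53, (v>>8)&0xFF=47, v&0xFF=96

Answer: 0x534796 53 47 96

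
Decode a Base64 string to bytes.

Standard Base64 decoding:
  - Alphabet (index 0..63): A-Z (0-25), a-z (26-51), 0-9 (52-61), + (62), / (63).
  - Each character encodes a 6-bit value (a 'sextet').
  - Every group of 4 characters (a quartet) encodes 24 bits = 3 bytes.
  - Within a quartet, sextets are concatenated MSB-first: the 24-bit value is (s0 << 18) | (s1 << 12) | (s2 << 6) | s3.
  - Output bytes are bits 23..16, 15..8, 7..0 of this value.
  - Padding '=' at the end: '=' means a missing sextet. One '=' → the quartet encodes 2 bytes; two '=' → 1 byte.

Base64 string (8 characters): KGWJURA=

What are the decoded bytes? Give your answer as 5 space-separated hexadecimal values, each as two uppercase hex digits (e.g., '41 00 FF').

Answer: 28 65 89 51 10

Derivation:
After char 0 ('K'=10): chars_in_quartet=1 acc=0xA bytes_emitted=0
After char 1 ('G'=6): chars_in_quartet=2 acc=0x286 bytes_emitted=0
After char 2 ('W'=22): chars_in_quartet=3 acc=0xA196 bytes_emitted=0
After char 3 ('J'=9): chars_in_quartet=4 acc=0x286589 -> emit 28 65 89, reset; bytes_emitted=3
After char 4 ('U'=20): chars_in_quartet=1 acc=0x14 bytes_emitted=3
After char 5 ('R'=17): chars_in_quartet=2 acc=0x511 bytes_emitted=3
After char 6 ('A'=0): chars_in_quartet=3 acc=0x14440 bytes_emitted=3
Padding '=': partial quartet acc=0x14440 -> emit 51 10; bytes_emitted=5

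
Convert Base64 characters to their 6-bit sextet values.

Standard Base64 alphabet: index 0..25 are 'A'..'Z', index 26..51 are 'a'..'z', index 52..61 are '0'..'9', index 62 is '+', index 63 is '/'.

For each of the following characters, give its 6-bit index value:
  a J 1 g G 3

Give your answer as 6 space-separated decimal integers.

Answer: 26 9 53 32 6 55

Derivation:
'a': a..z range, 26 + ord('a') − ord('a') = 26
'J': A..Z range, ord('J') − ord('A') = 9
'1': 0..9 range, 52 + ord('1') − ord('0') = 53
'g': a..z range, 26 + ord('g') − ord('a') = 32
'G': A..Z range, ord('G') − ord('A') = 6
'3': 0..9 range, 52 + ord('3') − ord('0') = 55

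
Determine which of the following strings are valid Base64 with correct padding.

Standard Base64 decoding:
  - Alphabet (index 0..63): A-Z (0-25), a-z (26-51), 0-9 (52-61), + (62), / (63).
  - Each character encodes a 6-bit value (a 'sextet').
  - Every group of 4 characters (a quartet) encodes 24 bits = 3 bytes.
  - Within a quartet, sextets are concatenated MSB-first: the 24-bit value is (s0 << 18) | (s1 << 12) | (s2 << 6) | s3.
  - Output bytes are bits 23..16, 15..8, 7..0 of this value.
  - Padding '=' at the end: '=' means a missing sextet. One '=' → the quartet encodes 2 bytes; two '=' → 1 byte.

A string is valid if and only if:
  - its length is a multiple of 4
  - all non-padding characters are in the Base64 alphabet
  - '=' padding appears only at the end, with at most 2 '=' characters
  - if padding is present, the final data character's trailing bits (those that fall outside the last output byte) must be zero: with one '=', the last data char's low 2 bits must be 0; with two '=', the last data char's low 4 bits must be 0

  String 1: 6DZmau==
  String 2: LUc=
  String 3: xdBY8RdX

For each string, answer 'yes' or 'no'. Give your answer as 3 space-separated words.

String 1: '6DZmau==' → invalid (bad trailing bits)
String 2: 'LUc=' → valid
String 3: 'xdBY8RdX' → valid

Answer: no yes yes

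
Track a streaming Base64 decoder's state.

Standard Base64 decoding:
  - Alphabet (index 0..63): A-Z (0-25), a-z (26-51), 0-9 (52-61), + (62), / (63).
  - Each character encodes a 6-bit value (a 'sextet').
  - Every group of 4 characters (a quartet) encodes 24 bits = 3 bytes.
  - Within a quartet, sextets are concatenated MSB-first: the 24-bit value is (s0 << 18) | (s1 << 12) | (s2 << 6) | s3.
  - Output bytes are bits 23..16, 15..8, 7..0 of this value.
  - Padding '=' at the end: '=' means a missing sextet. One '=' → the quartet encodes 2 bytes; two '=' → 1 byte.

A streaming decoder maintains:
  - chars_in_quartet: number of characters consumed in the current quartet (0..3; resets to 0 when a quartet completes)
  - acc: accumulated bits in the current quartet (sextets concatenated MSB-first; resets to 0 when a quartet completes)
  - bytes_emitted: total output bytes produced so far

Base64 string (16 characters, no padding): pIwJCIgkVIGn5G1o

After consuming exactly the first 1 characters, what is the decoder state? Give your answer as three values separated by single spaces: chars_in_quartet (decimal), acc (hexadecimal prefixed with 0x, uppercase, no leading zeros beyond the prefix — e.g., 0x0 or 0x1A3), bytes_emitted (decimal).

After char 0 ('p'=41): chars_in_quartet=1 acc=0x29 bytes_emitted=0

Answer: 1 0x29 0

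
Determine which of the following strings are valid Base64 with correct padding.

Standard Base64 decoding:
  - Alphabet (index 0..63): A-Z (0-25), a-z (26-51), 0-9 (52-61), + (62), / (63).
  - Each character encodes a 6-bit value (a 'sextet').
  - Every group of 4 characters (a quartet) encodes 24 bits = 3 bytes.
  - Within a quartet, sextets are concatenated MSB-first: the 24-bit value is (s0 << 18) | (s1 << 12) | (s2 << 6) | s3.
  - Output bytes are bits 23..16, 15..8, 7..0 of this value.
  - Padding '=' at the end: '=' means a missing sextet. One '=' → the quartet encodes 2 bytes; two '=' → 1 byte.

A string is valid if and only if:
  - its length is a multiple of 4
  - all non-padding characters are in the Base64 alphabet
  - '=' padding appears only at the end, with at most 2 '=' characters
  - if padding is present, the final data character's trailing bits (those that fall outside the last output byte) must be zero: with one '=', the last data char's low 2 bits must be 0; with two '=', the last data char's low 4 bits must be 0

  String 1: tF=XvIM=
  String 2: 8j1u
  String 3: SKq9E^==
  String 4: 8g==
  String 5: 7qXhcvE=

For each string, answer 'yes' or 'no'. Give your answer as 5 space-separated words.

String 1: 'tF=XvIM=' → invalid (bad char(s): ['=']; '=' in middle)
String 2: '8j1u' → valid
String 3: 'SKq9E^==' → invalid (bad char(s): ['^'])
String 4: '8g==' → valid
String 5: '7qXhcvE=' → valid

Answer: no yes no yes yes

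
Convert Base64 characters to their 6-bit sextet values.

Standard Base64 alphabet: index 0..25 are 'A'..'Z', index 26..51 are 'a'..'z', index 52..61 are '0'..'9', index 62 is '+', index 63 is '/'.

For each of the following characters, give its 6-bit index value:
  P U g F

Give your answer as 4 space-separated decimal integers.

'P': A..Z range, ord('P') − ord('A') = 15
'U': A..Z range, ord('U') − ord('A') = 20
'g': a..z range, 26 + ord('g') − ord('a') = 32
'F': A..Z range, ord('F') − ord('A') = 5

Answer: 15 20 32 5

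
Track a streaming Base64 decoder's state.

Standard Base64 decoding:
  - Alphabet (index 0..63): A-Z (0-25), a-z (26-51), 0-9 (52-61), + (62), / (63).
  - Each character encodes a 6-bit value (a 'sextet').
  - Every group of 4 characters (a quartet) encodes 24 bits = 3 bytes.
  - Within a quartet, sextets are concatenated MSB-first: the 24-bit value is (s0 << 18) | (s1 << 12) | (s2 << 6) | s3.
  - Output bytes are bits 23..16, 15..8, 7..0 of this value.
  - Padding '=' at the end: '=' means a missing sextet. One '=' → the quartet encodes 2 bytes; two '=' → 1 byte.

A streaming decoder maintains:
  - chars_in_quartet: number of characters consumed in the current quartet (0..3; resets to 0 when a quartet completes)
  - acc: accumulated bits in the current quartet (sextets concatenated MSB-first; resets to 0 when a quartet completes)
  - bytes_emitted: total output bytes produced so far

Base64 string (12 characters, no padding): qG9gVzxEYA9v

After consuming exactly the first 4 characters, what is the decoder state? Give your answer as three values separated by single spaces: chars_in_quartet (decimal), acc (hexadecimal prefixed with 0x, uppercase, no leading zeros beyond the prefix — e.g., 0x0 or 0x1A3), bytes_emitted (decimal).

Answer: 0 0x0 3

Derivation:
After char 0 ('q'=42): chars_in_quartet=1 acc=0x2A bytes_emitted=0
After char 1 ('G'=6): chars_in_quartet=2 acc=0xA86 bytes_emitted=0
After char 2 ('9'=61): chars_in_quartet=3 acc=0x2A1BD bytes_emitted=0
After char 3 ('g'=32): chars_in_quartet=4 acc=0xA86F60 -> emit A8 6F 60, reset; bytes_emitted=3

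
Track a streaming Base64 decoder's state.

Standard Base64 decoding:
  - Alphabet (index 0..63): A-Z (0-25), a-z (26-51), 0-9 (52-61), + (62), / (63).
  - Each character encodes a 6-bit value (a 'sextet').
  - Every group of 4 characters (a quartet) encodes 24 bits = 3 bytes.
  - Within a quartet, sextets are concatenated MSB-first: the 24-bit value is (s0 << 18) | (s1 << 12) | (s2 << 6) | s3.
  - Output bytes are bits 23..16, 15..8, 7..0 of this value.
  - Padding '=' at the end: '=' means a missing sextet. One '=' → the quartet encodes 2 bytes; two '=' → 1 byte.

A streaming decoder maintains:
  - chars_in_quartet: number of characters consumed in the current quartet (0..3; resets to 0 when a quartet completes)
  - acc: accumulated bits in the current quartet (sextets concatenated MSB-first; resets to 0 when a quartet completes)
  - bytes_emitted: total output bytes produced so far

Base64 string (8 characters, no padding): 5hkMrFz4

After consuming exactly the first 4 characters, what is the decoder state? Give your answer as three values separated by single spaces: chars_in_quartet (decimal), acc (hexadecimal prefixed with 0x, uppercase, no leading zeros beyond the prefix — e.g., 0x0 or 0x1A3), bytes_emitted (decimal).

Answer: 0 0x0 3

Derivation:
After char 0 ('5'=57): chars_in_quartet=1 acc=0x39 bytes_emitted=0
After char 1 ('h'=33): chars_in_quartet=2 acc=0xE61 bytes_emitted=0
After char 2 ('k'=36): chars_in_quartet=3 acc=0x39864 bytes_emitted=0
After char 3 ('M'=12): chars_in_quartet=4 acc=0xE6190C -> emit E6 19 0C, reset; bytes_emitted=3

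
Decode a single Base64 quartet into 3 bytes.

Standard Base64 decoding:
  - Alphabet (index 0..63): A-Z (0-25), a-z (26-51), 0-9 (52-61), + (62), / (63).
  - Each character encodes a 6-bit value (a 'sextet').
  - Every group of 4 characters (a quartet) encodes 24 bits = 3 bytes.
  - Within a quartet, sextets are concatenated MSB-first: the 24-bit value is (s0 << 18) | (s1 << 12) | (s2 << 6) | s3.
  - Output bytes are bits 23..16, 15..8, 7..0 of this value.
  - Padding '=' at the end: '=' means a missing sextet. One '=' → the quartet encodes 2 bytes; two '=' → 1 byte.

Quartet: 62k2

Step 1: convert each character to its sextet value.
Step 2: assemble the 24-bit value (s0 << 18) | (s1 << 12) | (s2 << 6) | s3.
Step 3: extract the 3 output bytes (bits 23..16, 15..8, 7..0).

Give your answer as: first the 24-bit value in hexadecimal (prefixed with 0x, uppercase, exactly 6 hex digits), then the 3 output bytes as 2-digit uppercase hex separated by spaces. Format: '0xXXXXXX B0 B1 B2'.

Answer: 0xEB6936 EB 69 36

Derivation:
Sextets: 6=58, 2=54, k=36, 2=54
24-bit: (58<<18) | (54<<12) | (36<<6) | 54
      = 0xE80000 | 0x036000 | 0x000900 | 0x000036
      = 0xEB6936
Bytes: (v>>16)&0xFF=EB, (v>>8)&0xFF=69, v&0xFF=36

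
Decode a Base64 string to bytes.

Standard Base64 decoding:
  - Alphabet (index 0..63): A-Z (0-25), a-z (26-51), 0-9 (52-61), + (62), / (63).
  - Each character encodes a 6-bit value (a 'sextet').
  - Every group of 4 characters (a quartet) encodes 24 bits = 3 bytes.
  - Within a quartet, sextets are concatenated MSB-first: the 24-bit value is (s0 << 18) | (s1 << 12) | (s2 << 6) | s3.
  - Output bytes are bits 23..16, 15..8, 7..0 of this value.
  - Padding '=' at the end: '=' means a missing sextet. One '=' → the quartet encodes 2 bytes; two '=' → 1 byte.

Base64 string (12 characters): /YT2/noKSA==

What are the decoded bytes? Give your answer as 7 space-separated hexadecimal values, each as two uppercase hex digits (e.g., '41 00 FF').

After char 0 ('/'=63): chars_in_quartet=1 acc=0x3F bytes_emitted=0
After char 1 ('Y'=24): chars_in_quartet=2 acc=0xFD8 bytes_emitted=0
After char 2 ('T'=19): chars_in_quartet=3 acc=0x3F613 bytes_emitted=0
After char 3 ('2'=54): chars_in_quartet=4 acc=0xFD84F6 -> emit FD 84 F6, reset; bytes_emitted=3
After char 4 ('/'=63): chars_in_quartet=1 acc=0x3F bytes_emitted=3
After char 5 ('n'=39): chars_in_quartet=2 acc=0xFE7 bytes_emitted=3
After char 6 ('o'=40): chars_in_quartet=3 acc=0x3F9E8 bytes_emitted=3
After char 7 ('K'=10): chars_in_quartet=4 acc=0xFE7A0A -> emit FE 7A 0A, reset; bytes_emitted=6
After char 8 ('S'=18): chars_in_quartet=1 acc=0x12 bytes_emitted=6
After char 9 ('A'=0): chars_in_quartet=2 acc=0x480 bytes_emitted=6
Padding '==': partial quartet acc=0x480 -> emit 48; bytes_emitted=7

Answer: FD 84 F6 FE 7A 0A 48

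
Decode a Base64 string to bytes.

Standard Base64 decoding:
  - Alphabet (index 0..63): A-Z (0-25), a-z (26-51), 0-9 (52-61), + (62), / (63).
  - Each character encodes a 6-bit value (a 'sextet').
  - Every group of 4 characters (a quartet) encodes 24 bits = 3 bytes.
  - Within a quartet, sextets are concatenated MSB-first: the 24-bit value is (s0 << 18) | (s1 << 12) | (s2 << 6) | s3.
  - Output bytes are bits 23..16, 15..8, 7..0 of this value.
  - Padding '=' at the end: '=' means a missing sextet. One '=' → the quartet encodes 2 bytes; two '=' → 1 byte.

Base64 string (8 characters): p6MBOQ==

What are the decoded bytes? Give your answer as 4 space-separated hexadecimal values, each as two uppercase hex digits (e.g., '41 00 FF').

After char 0 ('p'=41): chars_in_quartet=1 acc=0x29 bytes_emitted=0
After char 1 ('6'=58): chars_in_quartet=2 acc=0xA7A bytes_emitted=0
After char 2 ('M'=12): chars_in_quartet=3 acc=0x29E8C bytes_emitted=0
After char 3 ('B'=1): chars_in_quartet=4 acc=0xA7A301 -> emit A7 A3 01, reset; bytes_emitted=3
After char 4 ('O'=14): chars_in_quartet=1 acc=0xE bytes_emitted=3
After char 5 ('Q'=16): chars_in_quartet=2 acc=0x390 bytes_emitted=3
Padding '==': partial quartet acc=0x390 -> emit 39; bytes_emitted=4

Answer: A7 A3 01 39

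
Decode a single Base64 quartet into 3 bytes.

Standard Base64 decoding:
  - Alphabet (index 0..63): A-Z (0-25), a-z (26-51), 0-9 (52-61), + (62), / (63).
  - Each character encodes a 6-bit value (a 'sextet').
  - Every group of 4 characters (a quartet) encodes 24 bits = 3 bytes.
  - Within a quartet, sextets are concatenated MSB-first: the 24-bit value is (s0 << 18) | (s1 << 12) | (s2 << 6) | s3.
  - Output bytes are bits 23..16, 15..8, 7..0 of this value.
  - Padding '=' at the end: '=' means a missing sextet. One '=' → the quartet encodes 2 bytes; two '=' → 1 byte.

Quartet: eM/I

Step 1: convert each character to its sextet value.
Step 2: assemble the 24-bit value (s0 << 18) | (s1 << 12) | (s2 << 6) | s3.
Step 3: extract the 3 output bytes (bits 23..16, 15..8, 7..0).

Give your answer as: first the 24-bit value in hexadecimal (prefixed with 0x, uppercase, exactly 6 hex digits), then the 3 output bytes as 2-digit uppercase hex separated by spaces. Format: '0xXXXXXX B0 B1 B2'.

Sextets: e=30, M=12, /=63, I=8
24-bit: (30<<18) | (12<<12) | (63<<6) | 8
      = 0x780000 | 0x00C000 | 0x000FC0 | 0x000008
      = 0x78CFC8
Bytes: (v>>16)&0xFF=78, (v>>8)&0xFF=CF, v&0xFF=C8

Answer: 0x78CFC8 78 CF C8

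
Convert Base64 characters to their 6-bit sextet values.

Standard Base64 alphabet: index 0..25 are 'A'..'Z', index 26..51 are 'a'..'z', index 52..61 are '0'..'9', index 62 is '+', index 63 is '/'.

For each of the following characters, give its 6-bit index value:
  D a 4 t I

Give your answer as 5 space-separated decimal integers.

Answer: 3 26 56 45 8

Derivation:
'D': A..Z range, ord('D') − ord('A') = 3
'a': a..z range, 26 + ord('a') − ord('a') = 26
'4': 0..9 range, 52 + ord('4') − ord('0') = 56
't': a..z range, 26 + ord('t') − ord('a') = 45
'I': A..Z range, ord('I') − ord('A') = 8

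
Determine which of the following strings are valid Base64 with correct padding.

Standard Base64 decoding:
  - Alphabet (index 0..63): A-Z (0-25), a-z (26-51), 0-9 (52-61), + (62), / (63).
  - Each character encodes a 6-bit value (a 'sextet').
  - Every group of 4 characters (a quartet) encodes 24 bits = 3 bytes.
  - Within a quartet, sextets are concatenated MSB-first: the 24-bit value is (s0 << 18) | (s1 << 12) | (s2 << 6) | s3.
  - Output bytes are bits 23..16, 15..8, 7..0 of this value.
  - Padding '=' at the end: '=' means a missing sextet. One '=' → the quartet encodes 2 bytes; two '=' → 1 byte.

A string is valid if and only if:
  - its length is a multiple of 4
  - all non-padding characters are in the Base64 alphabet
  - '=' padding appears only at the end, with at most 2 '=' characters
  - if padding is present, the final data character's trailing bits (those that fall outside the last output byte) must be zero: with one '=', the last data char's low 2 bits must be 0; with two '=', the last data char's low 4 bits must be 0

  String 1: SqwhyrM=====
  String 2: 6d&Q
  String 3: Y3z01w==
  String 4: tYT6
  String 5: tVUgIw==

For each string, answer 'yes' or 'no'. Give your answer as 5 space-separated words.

String 1: 'SqwhyrM=====' → invalid (5 pad chars (max 2))
String 2: '6d&Q' → invalid (bad char(s): ['&'])
String 3: 'Y3z01w==' → valid
String 4: 'tYT6' → valid
String 5: 'tVUgIw==' → valid

Answer: no no yes yes yes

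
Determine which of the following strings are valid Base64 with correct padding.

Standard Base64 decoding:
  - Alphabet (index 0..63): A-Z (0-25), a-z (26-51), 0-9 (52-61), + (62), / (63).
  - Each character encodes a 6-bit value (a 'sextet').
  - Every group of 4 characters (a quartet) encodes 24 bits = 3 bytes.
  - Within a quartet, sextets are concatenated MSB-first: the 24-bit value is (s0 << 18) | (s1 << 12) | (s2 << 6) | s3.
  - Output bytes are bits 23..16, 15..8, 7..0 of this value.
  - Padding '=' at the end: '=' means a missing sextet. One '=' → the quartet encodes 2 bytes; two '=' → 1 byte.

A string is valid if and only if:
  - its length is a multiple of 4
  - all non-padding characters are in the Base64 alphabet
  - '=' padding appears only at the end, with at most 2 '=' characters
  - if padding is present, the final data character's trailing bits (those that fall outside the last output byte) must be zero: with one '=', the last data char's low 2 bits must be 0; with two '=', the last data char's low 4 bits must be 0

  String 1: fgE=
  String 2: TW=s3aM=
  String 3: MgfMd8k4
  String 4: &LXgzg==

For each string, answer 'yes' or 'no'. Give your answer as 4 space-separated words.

String 1: 'fgE=' → valid
String 2: 'TW=s3aM=' → invalid (bad char(s): ['=']; '=' in middle)
String 3: 'MgfMd8k4' → valid
String 4: '&LXgzg==' → invalid (bad char(s): ['&'])

Answer: yes no yes no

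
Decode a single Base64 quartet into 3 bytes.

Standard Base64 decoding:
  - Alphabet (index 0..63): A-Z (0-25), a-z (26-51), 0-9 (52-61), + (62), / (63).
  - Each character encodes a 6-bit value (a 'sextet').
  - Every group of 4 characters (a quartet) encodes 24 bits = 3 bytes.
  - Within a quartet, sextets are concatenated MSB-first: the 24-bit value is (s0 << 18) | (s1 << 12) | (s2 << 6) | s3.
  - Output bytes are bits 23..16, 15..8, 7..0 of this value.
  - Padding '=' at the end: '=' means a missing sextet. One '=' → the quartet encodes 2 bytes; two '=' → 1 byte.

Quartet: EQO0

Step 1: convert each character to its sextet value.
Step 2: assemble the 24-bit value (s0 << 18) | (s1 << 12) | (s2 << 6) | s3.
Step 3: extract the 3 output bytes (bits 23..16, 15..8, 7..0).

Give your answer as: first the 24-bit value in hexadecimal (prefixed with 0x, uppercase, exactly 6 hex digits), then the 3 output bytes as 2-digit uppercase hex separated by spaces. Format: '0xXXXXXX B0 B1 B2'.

Sextets: E=4, Q=16, O=14, 0=52
24-bit: (4<<18) | (16<<12) | (14<<6) | 52
      = 0x100000 | 0x010000 | 0x000380 | 0x000034
      = 0x1103B4
Bytes: (v>>16)&0xFF=11, (v>>8)&0xFF=03, v&0xFF=B4

Answer: 0x1103B4 11 03 B4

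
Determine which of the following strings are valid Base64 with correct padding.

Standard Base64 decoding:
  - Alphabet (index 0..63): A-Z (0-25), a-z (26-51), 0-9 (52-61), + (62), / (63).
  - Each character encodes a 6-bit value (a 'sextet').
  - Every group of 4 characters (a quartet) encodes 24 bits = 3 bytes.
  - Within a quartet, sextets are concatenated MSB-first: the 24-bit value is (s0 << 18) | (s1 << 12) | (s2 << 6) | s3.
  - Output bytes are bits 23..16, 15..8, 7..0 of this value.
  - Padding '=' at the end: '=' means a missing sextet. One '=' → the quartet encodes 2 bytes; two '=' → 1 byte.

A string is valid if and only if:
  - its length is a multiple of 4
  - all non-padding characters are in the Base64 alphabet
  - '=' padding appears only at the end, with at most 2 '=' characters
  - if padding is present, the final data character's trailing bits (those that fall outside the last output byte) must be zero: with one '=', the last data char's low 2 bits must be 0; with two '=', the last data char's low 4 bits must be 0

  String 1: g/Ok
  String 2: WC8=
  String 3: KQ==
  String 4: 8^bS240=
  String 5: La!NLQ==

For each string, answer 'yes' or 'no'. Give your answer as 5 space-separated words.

Answer: yes yes yes no no

Derivation:
String 1: 'g/Ok' → valid
String 2: 'WC8=' → valid
String 3: 'KQ==' → valid
String 4: '8^bS240=' → invalid (bad char(s): ['^'])
String 5: 'La!NLQ==' → invalid (bad char(s): ['!'])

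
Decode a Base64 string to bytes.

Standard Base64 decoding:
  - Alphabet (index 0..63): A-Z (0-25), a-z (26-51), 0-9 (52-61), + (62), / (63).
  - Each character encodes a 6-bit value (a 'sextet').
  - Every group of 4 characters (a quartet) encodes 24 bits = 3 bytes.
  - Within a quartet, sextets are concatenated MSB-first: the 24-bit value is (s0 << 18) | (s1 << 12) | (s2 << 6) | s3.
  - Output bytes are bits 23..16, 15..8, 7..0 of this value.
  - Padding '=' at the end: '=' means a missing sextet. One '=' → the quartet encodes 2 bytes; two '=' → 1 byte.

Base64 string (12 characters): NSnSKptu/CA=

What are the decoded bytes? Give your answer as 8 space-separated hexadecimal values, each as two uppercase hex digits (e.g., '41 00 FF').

Answer: 35 29 D2 2A 9B 6E FC 20

Derivation:
After char 0 ('N'=13): chars_in_quartet=1 acc=0xD bytes_emitted=0
After char 1 ('S'=18): chars_in_quartet=2 acc=0x352 bytes_emitted=0
After char 2 ('n'=39): chars_in_quartet=3 acc=0xD4A7 bytes_emitted=0
After char 3 ('S'=18): chars_in_quartet=4 acc=0x3529D2 -> emit 35 29 D2, reset; bytes_emitted=3
After char 4 ('K'=10): chars_in_quartet=1 acc=0xA bytes_emitted=3
After char 5 ('p'=41): chars_in_quartet=2 acc=0x2A9 bytes_emitted=3
After char 6 ('t'=45): chars_in_quartet=3 acc=0xAA6D bytes_emitted=3
After char 7 ('u'=46): chars_in_quartet=4 acc=0x2A9B6E -> emit 2A 9B 6E, reset; bytes_emitted=6
After char 8 ('/'=63): chars_in_quartet=1 acc=0x3F bytes_emitted=6
After char 9 ('C'=2): chars_in_quartet=2 acc=0xFC2 bytes_emitted=6
After char 10 ('A'=0): chars_in_quartet=3 acc=0x3F080 bytes_emitted=6
Padding '=': partial quartet acc=0x3F080 -> emit FC 20; bytes_emitted=8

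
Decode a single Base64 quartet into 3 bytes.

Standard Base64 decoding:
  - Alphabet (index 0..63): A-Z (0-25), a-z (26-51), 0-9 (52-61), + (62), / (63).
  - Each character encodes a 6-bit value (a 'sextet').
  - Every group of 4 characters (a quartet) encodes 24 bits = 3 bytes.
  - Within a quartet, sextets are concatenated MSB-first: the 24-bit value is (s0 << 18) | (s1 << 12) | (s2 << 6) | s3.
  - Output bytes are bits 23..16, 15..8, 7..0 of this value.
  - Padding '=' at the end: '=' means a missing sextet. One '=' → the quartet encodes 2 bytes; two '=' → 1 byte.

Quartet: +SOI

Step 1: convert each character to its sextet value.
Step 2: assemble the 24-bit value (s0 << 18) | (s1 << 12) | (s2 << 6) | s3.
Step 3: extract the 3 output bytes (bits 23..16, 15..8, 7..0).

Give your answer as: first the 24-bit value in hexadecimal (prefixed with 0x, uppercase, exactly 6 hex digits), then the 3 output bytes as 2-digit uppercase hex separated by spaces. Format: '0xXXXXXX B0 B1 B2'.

Answer: 0xF92388 F9 23 88

Derivation:
Sextets: +=62, S=18, O=14, I=8
24-bit: (62<<18) | (18<<12) | (14<<6) | 8
      = 0xF80000 | 0x012000 | 0x000380 | 0x000008
      = 0xF92388
Bytes: (v>>16)&0xFF=F9, (v>>8)&0xFF=23, v&0xFF=88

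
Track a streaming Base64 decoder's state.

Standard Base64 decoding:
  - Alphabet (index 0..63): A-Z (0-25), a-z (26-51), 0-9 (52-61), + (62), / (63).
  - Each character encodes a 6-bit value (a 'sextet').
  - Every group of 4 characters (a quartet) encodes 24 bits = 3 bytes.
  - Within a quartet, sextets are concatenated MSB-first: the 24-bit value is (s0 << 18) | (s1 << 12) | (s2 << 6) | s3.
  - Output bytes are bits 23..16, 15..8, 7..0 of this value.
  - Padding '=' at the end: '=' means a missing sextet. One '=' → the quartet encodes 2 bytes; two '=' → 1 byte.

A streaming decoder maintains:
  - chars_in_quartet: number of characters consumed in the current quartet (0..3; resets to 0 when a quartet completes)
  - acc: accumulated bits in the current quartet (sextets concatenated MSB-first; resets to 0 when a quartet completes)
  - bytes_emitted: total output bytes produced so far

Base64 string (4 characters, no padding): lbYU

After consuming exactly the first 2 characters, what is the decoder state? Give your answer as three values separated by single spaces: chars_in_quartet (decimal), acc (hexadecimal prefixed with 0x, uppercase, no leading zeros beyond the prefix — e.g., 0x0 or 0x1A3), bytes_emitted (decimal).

After char 0 ('l'=37): chars_in_quartet=1 acc=0x25 bytes_emitted=0
After char 1 ('b'=27): chars_in_quartet=2 acc=0x95B bytes_emitted=0

Answer: 2 0x95B 0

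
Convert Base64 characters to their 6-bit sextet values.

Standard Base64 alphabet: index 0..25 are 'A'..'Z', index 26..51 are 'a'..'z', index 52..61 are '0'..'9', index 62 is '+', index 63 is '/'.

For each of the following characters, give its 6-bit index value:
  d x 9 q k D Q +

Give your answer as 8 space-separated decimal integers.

Answer: 29 49 61 42 36 3 16 62

Derivation:
'd': a..z range, 26 + ord('d') − ord('a') = 29
'x': a..z range, 26 + ord('x') − ord('a') = 49
'9': 0..9 range, 52 + ord('9') − ord('0') = 61
'q': a..z range, 26 + ord('q') − ord('a') = 42
'k': a..z range, 26 + ord('k') − ord('a') = 36
'D': A..Z range, ord('D') − ord('A') = 3
'Q': A..Z range, ord('Q') − ord('A') = 16
'+': index 62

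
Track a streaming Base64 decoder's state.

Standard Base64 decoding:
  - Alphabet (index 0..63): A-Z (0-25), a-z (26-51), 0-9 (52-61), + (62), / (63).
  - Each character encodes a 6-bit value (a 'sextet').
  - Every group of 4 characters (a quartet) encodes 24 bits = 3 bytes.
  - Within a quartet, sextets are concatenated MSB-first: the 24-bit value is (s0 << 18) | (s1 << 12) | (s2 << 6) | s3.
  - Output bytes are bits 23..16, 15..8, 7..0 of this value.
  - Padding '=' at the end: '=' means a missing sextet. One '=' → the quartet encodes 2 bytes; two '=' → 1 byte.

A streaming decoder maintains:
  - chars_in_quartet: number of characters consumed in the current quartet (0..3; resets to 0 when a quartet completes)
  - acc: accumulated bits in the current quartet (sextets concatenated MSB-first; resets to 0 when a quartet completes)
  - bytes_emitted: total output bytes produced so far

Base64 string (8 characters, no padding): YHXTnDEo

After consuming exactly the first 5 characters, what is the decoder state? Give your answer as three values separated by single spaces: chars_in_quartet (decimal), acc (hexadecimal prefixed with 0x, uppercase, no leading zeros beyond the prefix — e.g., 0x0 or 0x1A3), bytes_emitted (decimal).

After char 0 ('Y'=24): chars_in_quartet=1 acc=0x18 bytes_emitted=0
After char 1 ('H'=7): chars_in_quartet=2 acc=0x607 bytes_emitted=0
After char 2 ('X'=23): chars_in_quartet=3 acc=0x181D7 bytes_emitted=0
After char 3 ('T'=19): chars_in_quartet=4 acc=0x6075D3 -> emit 60 75 D3, reset; bytes_emitted=3
After char 4 ('n'=39): chars_in_quartet=1 acc=0x27 bytes_emitted=3

Answer: 1 0x27 3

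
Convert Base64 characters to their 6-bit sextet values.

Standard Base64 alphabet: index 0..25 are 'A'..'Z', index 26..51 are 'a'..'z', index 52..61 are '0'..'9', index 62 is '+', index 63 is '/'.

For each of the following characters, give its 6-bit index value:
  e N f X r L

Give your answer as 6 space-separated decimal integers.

'e': a..z range, 26 + ord('e') − ord('a') = 30
'N': A..Z range, ord('N') − ord('A') = 13
'f': a..z range, 26 + ord('f') − ord('a') = 31
'X': A..Z range, ord('X') − ord('A') = 23
'r': a..z range, 26 + ord('r') − ord('a') = 43
'L': A..Z range, ord('L') − ord('A') = 11

Answer: 30 13 31 23 43 11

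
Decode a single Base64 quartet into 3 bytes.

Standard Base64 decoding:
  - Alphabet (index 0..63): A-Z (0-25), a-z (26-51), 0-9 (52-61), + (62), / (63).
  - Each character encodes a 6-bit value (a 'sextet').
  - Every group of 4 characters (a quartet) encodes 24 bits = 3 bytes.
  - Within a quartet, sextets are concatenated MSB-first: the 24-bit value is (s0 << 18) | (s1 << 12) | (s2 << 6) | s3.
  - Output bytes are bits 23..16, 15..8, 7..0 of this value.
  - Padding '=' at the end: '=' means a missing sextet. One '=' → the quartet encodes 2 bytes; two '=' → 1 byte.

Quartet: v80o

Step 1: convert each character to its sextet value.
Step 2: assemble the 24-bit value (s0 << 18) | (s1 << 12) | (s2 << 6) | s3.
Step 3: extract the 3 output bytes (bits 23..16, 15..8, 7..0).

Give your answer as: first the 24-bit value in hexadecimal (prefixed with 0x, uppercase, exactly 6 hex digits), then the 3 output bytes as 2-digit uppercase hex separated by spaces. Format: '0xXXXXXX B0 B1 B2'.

Answer: 0xBFCD28 BF CD 28

Derivation:
Sextets: v=47, 8=60, 0=52, o=40
24-bit: (47<<18) | (60<<12) | (52<<6) | 40
      = 0xBC0000 | 0x03C000 | 0x000D00 | 0x000028
      = 0xBFCD28
Bytes: (v>>16)&0xFF=BF, (v>>8)&0xFF=CD, v&0xFF=28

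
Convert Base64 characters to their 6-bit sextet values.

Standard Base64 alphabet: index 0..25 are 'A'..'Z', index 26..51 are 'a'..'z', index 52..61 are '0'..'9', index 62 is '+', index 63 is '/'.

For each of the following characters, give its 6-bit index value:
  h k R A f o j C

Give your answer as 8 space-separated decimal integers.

'h': a..z range, 26 + ord('h') − ord('a') = 33
'k': a..z range, 26 + ord('k') − ord('a') = 36
'R': A..Z range, ord('R') − ord('A') = 17
'A': A..Z range, ord('A') − ord('A') = 0
'f': a..z range, 26 + ord('f') − ord('a') = 31
'o': a..z range, 26 + ord('o') − ord('a') = 40
'j': a..z range, 26 + ord('j') − ord('a') = 35
'C': A..Z range, ord('C') − ord('A') = 2

Answer: 33 36 17 0 31 40 35 2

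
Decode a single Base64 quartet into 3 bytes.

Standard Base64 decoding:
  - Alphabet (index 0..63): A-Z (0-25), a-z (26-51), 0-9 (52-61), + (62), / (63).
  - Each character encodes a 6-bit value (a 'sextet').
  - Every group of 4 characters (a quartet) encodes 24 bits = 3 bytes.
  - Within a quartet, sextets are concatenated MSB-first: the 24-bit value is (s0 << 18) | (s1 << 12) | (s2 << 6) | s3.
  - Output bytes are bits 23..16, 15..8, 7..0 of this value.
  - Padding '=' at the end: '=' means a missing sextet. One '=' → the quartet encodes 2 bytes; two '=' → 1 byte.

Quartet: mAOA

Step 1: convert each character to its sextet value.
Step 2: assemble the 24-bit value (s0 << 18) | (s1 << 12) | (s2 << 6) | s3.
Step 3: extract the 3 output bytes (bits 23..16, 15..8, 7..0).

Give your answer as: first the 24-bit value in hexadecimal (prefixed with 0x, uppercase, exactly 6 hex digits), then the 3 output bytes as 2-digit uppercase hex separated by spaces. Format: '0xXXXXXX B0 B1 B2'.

Sextets: m=38, A=0, O=14, A=0
24-bit: (38<<18) | (0<<12) | (14<<6) | 0
      = 0x980000 | 0x000000 | 0x000380 | 0x000000
      = 0x980380
Bytes: (v>>16)&0xFF=98, (v>>8)&0xFF=03, v&0xFF=80

Answer: 0x980380 98 03 80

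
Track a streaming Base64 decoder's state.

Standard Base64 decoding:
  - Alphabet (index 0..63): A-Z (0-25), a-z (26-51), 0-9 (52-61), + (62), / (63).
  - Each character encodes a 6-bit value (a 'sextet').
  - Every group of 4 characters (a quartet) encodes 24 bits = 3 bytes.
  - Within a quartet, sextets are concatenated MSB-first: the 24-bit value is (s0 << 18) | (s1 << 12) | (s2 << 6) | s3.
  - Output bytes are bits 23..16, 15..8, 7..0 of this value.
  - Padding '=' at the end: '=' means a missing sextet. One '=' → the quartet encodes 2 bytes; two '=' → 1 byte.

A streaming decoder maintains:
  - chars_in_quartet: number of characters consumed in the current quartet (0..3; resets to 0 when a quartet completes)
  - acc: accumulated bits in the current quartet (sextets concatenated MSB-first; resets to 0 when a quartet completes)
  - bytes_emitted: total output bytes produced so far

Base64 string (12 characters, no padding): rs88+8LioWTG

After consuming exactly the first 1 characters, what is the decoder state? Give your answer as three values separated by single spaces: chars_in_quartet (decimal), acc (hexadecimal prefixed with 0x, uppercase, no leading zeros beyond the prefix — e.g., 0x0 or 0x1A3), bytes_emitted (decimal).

After char 0 ('r'=43): chars_in_quartet=1 acc=0x2B bytes_emitted=0

Answer: 1 0x2B 0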